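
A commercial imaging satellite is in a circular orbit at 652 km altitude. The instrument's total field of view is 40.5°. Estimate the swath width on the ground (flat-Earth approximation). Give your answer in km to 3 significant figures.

Half-angle = 40.5°/2 = 20.25°.
Swath width ≈ 2h·tan(θ/2) = 2 × 652 × tan(20.25°) = 481.1 km.

481 km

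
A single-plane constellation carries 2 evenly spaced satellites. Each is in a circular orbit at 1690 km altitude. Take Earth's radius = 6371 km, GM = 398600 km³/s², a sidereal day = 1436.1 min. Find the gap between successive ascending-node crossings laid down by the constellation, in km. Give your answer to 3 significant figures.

1670 km

Semi-major axis a = 6371 + 1690 = 8061 km. Period T = 2π√(a³/μ) = 2π√(8061³/398600) = 7202.7 s = 120.04 min.
Single-satellite node shift = (7202.7/86166) × 360° = 30.09°.
With 2 satellites evenly phased, successive equator crossings are 30.09/2 = 15.046° apart.
That is 15.046 × 111.2 = 1673 km at the equator.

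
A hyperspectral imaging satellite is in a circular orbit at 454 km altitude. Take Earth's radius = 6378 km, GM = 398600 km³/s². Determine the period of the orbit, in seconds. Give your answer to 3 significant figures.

Semi-major axis a = 6378 + 454 = 6832 km. Period T = 2π√(a³/μ) = 2π√(6832³/398600) = 5620.0 s = 93.67 min.

5620 seconds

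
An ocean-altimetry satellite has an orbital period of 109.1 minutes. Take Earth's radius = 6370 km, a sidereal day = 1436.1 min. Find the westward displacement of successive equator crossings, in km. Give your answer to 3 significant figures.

T = 109.1 min = 6546.0 s.
During one orbit Earth rotates (6546.0 / 86166) × 360° = 27.35°.
At the equator that is 27.35° × (2π·6370/360) km/° = 27.35 × 111.2 = 3041 km.

3040 km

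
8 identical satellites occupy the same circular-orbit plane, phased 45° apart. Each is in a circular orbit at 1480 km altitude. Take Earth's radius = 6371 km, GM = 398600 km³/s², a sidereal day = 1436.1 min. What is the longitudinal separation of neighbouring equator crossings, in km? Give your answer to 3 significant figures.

Semi-major axis a = 6371 + 1480 = 7851 km. Period T = 2π√(a³/μ) = 2π√(7851³/398600) = 6923.1 s = 115.38 min.
Single-satellite node shift = (6923.1/86166) × 360° = 28.92°.
With 8 satellites evenly phased, successive equator crossings are 28.92/8 = 3.616° apart.
That is 3.616 × 111.2 = 402 km at the equator.

402 km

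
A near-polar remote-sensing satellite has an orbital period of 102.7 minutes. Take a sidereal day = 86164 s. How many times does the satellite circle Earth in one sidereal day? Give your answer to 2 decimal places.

13.98

T = 102.7 min = 6162.0 s.
Orbits per sidereal day = 86164 / 6162.0 = 13.983.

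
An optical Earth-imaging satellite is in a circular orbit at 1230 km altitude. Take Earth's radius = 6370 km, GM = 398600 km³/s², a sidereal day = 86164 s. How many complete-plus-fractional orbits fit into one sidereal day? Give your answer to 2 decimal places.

13.07

Semi-major axis a = 6370 + 1230 = 7600 km. Period T = 2π√(a³/μ) = 2π√(7600³/398600) = 6593.7 s = 109.90 min.
Orbits per sidereal day = 86164 / 6593.7 = 13.068.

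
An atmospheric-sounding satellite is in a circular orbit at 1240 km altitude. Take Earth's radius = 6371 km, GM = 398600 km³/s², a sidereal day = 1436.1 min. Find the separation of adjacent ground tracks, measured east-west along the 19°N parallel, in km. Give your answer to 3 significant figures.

2900 km

Semi-major axis a = 6371 + 1240 = 7611 km. Period T = 2π√(a³/μ) = 2π√(7611³/398600) = 6608.1 s = 110.13 min.
Node shift per orbit = (6608.1/86166) × 360° = 27.61°.
Equatorial spacing = 27.61 × 111.2 km/° = 3070 km.
At 19° latitude, spacing = 3070 × cos(19°) = 2903 km.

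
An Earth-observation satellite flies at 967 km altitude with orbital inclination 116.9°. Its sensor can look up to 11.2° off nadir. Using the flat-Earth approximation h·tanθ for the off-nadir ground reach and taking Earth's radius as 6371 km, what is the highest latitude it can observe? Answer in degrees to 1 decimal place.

Retrograde orbit: the ground track reaches ±(180° − i) = ±(180 − 116.9) = ±63.1°.
Sensor half-swath on the ground ≈ 967·tan(11.2°) = 191 km = 1.72° of latitude.
Maximum observable latitude ≈ 63.1 + 1.72 = 64.8°.

64.8°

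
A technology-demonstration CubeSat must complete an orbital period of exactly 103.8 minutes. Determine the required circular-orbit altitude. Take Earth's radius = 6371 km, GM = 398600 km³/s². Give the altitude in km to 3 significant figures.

T = 103.8 min = 6228.0 s.
From T = 2π√(a³/μ): a = (μ T²/4π²)^(1/3) = (398600 × 6228.0² / 4π²)^(1/3) = 7316 km.
Altitude h = a − R = 7316 − 6371 = 945 km.

945 km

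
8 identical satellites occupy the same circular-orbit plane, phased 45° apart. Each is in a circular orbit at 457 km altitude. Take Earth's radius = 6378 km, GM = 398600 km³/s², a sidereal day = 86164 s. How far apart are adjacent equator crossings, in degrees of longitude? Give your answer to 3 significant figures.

2.94°

Semi-major axis a = 6378 + 457 = 6835 km. Period T = 2π√(a³/μ) = 2π√(6835³/398600) = 5623.7 s = 93.73 min.
Single-satellite node shift = (5623.7/86164) × 360° = 23.50°.
With 8 satellites evenly phased, successive equator crossings are 23.50/8 = 2.937° apart.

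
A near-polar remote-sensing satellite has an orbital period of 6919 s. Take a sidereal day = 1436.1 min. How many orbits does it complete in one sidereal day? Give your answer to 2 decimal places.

Orbits per sidereal day = 86166 / 6919.0 = 12.454.

12.45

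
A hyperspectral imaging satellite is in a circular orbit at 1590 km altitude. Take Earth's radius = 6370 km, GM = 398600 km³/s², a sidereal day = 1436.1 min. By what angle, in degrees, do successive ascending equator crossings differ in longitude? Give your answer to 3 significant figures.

29.5°

Semi-major axis a = 6370 + 1590 = 7960 km. Period T = 2π√(a³/μ) = 2π√(7960³/398600) = 7067.7 s = 117.80 min.
During one orbit Earth rotates (7067.7 / 86166) × 360° = 29.53°.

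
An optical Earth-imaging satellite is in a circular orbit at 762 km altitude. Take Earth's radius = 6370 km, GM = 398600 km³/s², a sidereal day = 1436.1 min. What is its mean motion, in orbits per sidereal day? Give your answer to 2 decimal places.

14.37

Semi-major axis a = 6370 + 762 = 7132 km. Period T = 2π√(a³/μ) = 2π√(7132³/398600) = 5994.2 s = 99.90 min.
Orbits per sidereal day = 86166 / 5994.2 = 14.375.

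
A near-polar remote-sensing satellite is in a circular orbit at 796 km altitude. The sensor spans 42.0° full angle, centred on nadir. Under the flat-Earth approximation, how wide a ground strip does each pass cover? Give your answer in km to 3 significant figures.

Half-angle = 42.0°/2 = 21°.
Swath width ≈ 2h·tan(θ/2) = 2 × 796 × tan(21°) = 611.1 km.

611 km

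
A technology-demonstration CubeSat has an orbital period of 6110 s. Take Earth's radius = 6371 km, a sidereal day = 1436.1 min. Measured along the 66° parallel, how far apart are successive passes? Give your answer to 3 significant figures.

Node shift per orbit = (6110.0/86166) × 360° = 25.53°.
Equatorial spacing = 25.53 × 111.2 km/° = 2839 km.
At 66° latitude, spacing = 2839 × cos(66°) = 1155 km.

1150 km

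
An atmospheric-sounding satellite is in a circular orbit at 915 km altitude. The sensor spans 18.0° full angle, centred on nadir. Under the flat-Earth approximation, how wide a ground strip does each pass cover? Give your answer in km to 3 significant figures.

290 km

Half-angle = 18.0°/2 = 9°.
Swath width ≈ 2h·tan(θ/2) = 2 × 915 × tan(9°) = 289.8 km.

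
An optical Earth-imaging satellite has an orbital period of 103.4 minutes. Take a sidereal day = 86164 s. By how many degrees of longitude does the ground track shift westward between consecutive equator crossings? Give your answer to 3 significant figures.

T = 103.4 min = 6204.0 s.
During one orbit Earth rotates (6204.0 / 86164) × 360° = 25.92°.

25.9°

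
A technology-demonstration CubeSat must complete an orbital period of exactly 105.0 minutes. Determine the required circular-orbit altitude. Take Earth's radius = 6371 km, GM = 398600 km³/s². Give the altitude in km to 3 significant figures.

1000 km

T = 105.0 min = 6300.0 s.
From T = 2π√(a³/μ): a = (μ T²/4π²)^(1/3) = (398600 × 6300.0² / 4π²)^(1/3) = 7373 km.
Altitude h = a − R = 7373 − 6371 = 1002 km.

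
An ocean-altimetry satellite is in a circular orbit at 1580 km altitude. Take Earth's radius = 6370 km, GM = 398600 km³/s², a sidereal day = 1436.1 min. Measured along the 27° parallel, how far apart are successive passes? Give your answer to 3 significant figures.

2920 km

Semi-major axis a = 6370 + 1580 = 7950 km. Period T = 2π√(a³/μ) = 2π√(7950³/398600) = 7054.4 s = 117.57 min.
Node shift per orbit = (7054.4/86166) × 360° = 29.47°.
Equatorial spacing = 29.47 × 111.2 km/° = 3277 km.
At 27° latitude, spacing = 3277 × cos(27°) = 2920 km.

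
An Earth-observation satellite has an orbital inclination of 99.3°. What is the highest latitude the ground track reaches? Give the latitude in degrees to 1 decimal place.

80.7°

Retrograde orbit: the ground track reaches ±(180° − i) = ±(180 − 99.3) = ±80.7°.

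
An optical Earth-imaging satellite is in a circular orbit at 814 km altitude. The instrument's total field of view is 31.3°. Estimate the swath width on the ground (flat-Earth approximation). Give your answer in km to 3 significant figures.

Half-angle = 31.3°/2 = 15.65°.
Swath width ≈ 2h·tan(θ/2) = 2 × 814 × tan(15.65°) = 456.1 km.

456 km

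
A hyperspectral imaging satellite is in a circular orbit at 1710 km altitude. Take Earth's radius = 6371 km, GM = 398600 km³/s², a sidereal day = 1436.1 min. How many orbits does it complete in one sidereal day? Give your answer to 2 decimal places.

11.92

Semi-major axis a = 6371 + 1710 = 8081 km. Period T = 2π√(a³/μ) = 2π√(8081³/398600) = 7229.5 s = 120.49 min.
Orbits per sidereal day = 86166 / 7229.5 = 11.919.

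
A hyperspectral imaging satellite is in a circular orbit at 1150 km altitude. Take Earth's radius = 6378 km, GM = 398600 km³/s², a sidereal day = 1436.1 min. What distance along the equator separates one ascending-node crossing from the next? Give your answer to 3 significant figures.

Semi-major axis a = 6378 + 1150 = 7528 km. Period T = 2π√(a³/μ) = 2π√(7528³/398600) = 6500.3 s = 108.34 min.
During one orbit Earth rotates (6500.3 / 86166) × 360° = 27.16°.
At the equator that is 27.16° × (2π·6378/360) km/° = 27.16 × 111.3 = 3023 km.

3020 km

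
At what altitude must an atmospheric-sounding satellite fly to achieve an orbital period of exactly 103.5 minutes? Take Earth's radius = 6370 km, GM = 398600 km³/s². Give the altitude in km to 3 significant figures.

932 km

T = 103.5 min = 6210.0 s.
From T = 2π√(a³/μ): a = (μ T²/4π²)^(1/3) = (398600 × 6210.0² / 4π²)^(1/3) = 7302 km.
Altitude h = a − R = 7302 − 6370 = 932 km.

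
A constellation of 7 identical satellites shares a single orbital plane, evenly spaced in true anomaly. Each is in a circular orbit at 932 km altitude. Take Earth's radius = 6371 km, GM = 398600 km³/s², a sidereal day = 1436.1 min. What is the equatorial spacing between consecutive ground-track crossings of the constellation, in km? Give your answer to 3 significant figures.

412 km

Semi-major axis a = 6371 + 932 = 7303 km. Period T = 2π√(a³/μ) = 2π√(7303³/398600) = 6211.0 s = 103.52 min.
Single-satellite node shift = (6211.0/86166) × 360° = 25.95°.
With 7 satellites evenly phased, successive equator crossings are 25.95/7 = 3.707° apart.
That is 3.707 × 111.2 = 412 km at the equator.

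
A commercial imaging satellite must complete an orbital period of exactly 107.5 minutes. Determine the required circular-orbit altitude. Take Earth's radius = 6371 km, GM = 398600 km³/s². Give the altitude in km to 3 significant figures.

T = 107.5 min = 6450.0 s.
From T = 2π√(a³/μ): a = (μ T²/4π²)^(1/3) = (398600 × 6450.0² / 4π²)^(1/3) = 7489 km.
Altitude h = a − R = 7489 − 6371 = 1118 km.

1120 km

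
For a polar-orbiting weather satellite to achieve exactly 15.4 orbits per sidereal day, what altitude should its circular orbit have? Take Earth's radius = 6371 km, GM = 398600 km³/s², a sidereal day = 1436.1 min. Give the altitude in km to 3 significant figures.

441 km

Required period T = 86166 / 15.4 = 5595.2 s.
From T = 2π√(a³/μ): a = (μ T²/4π²)^(1/3) = (398600 × 5595.2² / 4π²)^(1/3) = 6812 km.
Altitude h = a − R = 6812 − 6371 = 441 km.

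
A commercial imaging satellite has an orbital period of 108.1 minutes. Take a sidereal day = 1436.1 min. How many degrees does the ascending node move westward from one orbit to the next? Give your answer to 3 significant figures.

T = 108.1 min = 6486.0 s.
During one orbit Earth rotates (6486.0 / 86166) × 360° = 27.10°.

27.1°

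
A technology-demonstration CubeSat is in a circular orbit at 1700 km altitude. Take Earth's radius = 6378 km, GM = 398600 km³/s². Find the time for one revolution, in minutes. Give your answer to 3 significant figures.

Semi-major axis a = 6378 + 1700 = 8078 km. Period T = 2π√(a³/μ) = 2π√(8078³/398600) = 7225.5 s = 120.42 min.

120 min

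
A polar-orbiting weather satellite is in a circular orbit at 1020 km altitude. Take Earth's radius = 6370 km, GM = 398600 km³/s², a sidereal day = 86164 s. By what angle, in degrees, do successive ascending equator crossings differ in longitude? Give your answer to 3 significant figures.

Semi-major axis a = 6370 + 1020 = 7390 km. Period T = 2π√(a³/μ) = 2π√(7390³/398600) = 6322.3 s = 105.37 min.
During one orbit Earth rotates (6322.3 / 86164) × 360° = 26.42°.

26.4°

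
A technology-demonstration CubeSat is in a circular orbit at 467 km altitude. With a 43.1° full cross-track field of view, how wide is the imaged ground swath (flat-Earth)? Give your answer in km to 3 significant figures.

Half-angle = 43.1°/2 = 21.55°.
Swath width ≈ 2h·tan(θ/2) = 2 × 467 × tan(21.55°) = 368.9 km.

369 km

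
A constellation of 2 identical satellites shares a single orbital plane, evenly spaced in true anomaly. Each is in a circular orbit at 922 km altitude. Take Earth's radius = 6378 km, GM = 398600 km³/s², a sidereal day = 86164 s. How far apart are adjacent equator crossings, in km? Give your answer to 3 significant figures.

1440 km

Semi-major axis a = 6378 + 922 = 7300 km. Period T = 2π√(a³/μ) = 2π√(7300³/398600) = 6207.2 s = 103.45 min.
Single-satellite node shift = (6207.2/86164) × 360° = 25.93°.
With 2 satellites evenly phased, successive equator crossings are 25.93/2 = 12.967° apart.
That is 12.967 × 111.3 = 1443 km at the equator.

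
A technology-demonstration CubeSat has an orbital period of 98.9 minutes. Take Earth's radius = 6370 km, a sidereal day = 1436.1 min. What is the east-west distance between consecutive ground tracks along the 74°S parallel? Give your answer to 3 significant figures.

760 km

T = 98.9 min = 5934.0 s.
Node shift per orbit = (5934.0/86166) × 360° = 24.79°.
Equatorial spacing = 24.79 × 111.2 km/° = 2756 km.
At 74° latitude, spacing = 2756 × cos(74°) = 760 km.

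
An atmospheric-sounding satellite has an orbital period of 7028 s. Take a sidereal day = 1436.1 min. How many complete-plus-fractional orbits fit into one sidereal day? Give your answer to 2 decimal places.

Orbits per sidereal day = 86166 / 7028.0 = 12.260.

12.26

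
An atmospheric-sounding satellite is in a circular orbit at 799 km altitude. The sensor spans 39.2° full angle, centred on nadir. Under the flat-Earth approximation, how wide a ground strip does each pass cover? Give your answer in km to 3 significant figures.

569 km

Half-angle = 39.2°/2 = 19.6°.
Swath width ≈ 2h·tan(θ/2) = 2 × 799 × tan(19.6°) = 569.0 km.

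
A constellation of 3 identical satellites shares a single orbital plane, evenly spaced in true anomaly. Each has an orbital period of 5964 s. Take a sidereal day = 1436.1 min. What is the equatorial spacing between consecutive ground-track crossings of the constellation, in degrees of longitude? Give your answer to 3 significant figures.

8.31°

Single-satellite node shift = (5964.0/86166) × 360° = 24.92°.
With 3 satellites evenly phased, successive equator crossings are 24.92/3 = 8.306° apart.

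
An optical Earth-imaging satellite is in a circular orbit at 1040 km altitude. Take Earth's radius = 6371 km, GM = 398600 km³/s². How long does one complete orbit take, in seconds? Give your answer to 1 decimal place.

Semi-major axis a = 6371 + 1040 = 7411 km. Period T = 2π√(a³/μ) = 2π√(7411³/398600) = 6349.3 s = 105.82 min.

6349.3 seconds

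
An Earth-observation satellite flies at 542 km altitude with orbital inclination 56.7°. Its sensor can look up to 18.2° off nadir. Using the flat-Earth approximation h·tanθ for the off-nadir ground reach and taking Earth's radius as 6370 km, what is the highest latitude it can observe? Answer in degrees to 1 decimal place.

For a prograde orbit the ground track reaches latitude ±i = ±56.7°.
Sensor half-swath on the ground ≈ 542·tan(18.2°) = 178 km = 1.60° of latitude.
Maximum observable latitude ≈ 56.7 + 1.60 = 58.3°.

58.3°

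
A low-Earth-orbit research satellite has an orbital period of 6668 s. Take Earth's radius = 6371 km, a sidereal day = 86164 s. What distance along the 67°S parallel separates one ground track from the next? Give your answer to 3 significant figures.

1210 km

Node shift per orbit = (6668.0/86164) × 360° = 27.86°.
Equatorial spacing = 27.86 × 111.2 km/° = 3098 km.
At 67° latitude, spacing = 3098 × cos(67°) = 1210 km.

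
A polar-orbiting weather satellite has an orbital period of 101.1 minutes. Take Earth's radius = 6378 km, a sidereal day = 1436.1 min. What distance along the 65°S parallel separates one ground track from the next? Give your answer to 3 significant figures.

T = 101.1 min = 6066.0 s.
Node shift per orbit = (6066.0/86166) × 360° = 25.34°.
Equatorial spacing = 25.34 × 111.3 km/° = 2821 km.
At 65° latitude, spacing = 2821 × cos(65°) = 1192 km.

1190 km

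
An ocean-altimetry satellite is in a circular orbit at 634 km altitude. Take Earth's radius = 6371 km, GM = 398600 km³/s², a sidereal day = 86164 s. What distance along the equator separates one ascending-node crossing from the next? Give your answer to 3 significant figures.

Semi-major axis a = 6371 + 634 = 7005 km. Period T = 2π√(a³/μ) = 2π√(7005³/398600) = 5834.8 s = 97.25 min.
During one orbit Earth rotates (5834.8 / 86164) × 360° = 24.38°.
At the equator that is 24.38° × (2π·6371/360) km/° = 24.38 × 111.2 = 2711 km.

2710 km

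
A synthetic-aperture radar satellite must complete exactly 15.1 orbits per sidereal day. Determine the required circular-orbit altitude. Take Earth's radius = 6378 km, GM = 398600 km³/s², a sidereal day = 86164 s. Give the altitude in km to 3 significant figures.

524 km

Required period T = 86164 / 15.1 = 5706.2 s.
From T = 2π√(a³/μ): a = (μ T²/4π²)^(1/3) = (398600 × 5706.2² / 4π²)^(1/3) = 6902 km.
Altitude h = a − R = 6902 − 6378 = 524 km.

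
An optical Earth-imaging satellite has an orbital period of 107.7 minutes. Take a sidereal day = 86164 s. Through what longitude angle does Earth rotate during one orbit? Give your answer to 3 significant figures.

27.0°

T = 107.7 min = 6462.0 s.
During one orbit Earth rotates (6462.0 / 86164) × 360° = 27.00°.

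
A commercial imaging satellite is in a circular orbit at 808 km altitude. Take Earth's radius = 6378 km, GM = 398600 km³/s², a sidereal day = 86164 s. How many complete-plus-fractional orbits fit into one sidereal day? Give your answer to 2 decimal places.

Semi-major axis a = 6378 + 808 = 7186 km. Period T = 2π√(a³/μ) = 2π√(7186³/398600) = 6062.4 s = 101.04 min.
Orbits per sidereal day = 86164 / 6062.4 = 14.213.

14.21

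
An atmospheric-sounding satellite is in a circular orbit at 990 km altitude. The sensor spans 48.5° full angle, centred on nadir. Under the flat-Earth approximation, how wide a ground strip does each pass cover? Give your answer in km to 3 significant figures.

892 km

Half-angle = 48.5°/2 = 24.25°.
Swath width ≈ 2h·tan(θ/2) = 2 × 990 × tan(24.25°) = 891.9 km.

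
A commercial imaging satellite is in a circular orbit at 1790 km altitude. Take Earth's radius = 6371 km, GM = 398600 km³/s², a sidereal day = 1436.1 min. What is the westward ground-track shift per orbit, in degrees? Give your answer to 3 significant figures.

Semi-major axis a = 6371 + 1790 = 8161 km. Period T = 2π√(a³/μ) = 2π√(8161³/398600) = 7337.1 s = 122.29 min.
During one orbit Earth rotates (7337.1 / 86166) × 360° = 30.65°.

30.7°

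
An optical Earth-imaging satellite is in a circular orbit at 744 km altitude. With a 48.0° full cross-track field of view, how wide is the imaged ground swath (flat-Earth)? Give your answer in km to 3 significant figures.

Half-angle = 48.0°/2 = 24°.
Swath width ≈ 2h·tan(θ/2) = 2 × 744 × tan(24°) = 662.5 km.

663 km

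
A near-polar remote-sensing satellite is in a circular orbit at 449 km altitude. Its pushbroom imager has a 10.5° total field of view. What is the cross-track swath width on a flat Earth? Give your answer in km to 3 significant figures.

Half-angle = 10.5°/2 = 5.25°.
Swath width ≈ 2h·tan(θ/2) = 2 × 449 × tan(5.25°) = 82.5 km.

82.5 km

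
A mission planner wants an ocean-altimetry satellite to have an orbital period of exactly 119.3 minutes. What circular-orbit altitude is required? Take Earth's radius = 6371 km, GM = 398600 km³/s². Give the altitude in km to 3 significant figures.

T = 119.3 min = 7158.0 s.
From T = 2π√(a³/μ): a = (μ T²/4π²)^(1/3) = (398600 × 7158.0² / 4π²)^(1/3) = 8028 km.
Altitude h = a − R = 8028 − 6371 = 1657 km.

1660 km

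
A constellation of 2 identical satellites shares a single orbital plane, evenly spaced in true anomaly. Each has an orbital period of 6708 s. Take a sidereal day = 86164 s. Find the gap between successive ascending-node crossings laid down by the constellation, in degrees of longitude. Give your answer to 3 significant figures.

Single-satellite node shift = (6708.0/86164) × 360° = 28.03°.
With 2 satellites evenly phased, successive equator crossings are 28.03/2 = 14.013° apart.

14.0°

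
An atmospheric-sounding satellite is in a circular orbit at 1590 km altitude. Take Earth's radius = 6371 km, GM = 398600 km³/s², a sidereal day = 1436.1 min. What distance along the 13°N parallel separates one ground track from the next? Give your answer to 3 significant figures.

3200 km

Semi-major axis a = 6371 + 1590 = 7961 km. Period T = 2π√(a³/μ) = 2π√(7961³/398600) = 7069.1 s = 117.82 min.
Node shift per orbit = (7069.1/86166) × 360° = 29.53°.
Equatorial spacing = 29.53 × 111.2 km/° = 3284 km.
At 13° latitude, spacing = 3284 × cos(13°) = 3200 km.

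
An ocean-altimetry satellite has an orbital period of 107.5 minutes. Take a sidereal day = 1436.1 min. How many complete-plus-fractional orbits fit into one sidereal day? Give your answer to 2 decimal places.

T = 107.5 min = 6450.0 s.
Orbits per sidereal day = 86166 / 6450.0 = 13.359.

13.36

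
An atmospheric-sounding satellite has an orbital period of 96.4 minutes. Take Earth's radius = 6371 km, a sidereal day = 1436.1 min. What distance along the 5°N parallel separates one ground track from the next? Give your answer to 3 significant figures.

T = 96.4 min = 5784.0 s.
Node shift per orbit = (5784.0/86166) × 360° = 24.17°.
Equatorial spacing = 24.17 × 111.2 km/° = 2687 km.
At 5° latitude, spacing = 2687 × cos(5°) = 2677 km.

2680 km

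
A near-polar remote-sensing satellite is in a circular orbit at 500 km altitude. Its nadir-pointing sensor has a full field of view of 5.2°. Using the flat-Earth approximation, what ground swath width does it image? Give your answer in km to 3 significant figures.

Half-angle = 5.2°/2 = 2.6°.
Swath width ≈ 2h·tan(θ/2) = 2 × 500 × tan(2.6°) = 45.4 km.

45.4 km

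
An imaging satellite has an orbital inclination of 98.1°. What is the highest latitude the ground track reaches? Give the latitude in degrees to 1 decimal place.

Retrograde orbit: the ground track reaches ±(180° − i) = ±(180 − 98.1) = ±81.9°.

81.9°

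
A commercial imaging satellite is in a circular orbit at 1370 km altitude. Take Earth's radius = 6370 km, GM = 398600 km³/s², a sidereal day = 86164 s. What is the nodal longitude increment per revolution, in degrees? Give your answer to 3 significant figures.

Semi-major axis a = 6370 + 1370 = 7740 km. Period T = 2π√(a³/μ) = 2π√(7740³/398600) = 6776.8 s = 112.95 min.
During one orbit Earth rotates (6776.8 / 86164) × 360° = 28.31°.

28.3°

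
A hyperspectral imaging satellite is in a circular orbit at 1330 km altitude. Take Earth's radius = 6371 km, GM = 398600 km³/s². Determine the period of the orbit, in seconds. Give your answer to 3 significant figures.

6730 seconds

Semi-major axis a = 6371 + 1330 = 7701 km. Period T = 2π√(a³/μ) = 2π√(7701³/398600) = 6725.6 s = 112.09 min.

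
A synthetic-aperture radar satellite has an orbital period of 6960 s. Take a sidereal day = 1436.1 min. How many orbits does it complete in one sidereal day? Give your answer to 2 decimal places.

12.38

Orbits per sidereal day = 86166 / 6960.0 = 12.380.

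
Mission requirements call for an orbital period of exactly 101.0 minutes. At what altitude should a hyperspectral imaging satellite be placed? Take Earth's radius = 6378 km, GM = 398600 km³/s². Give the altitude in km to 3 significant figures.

806 km

T = 101.0 min = 6060.0 s.
From T = 2π√(a³/μ): a = (μ T²/4π²)^(1/3) = (398600 × 6060.0² / 4π²)^(1/3) = 7184 km.
Altitude h = a − R = 7184 − 6378 = 806 km.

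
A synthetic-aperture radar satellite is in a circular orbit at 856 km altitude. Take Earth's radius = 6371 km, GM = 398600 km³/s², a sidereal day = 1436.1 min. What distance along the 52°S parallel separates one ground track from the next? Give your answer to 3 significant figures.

1750 km

Semi-major axis a = 6371 + 856 = 7227 km. Period T = 2π√(a³/μ) = 2π√(7227³/398600) = 6114.3 s = 101.91 min.
Node shift per orbit = (6114.3/86166) × 360° = 25.55°.
Equatorial spacing = 25.55 × 111.2 km/° = 2841 km.
At 52° latitude, spacing = 2841 × cos(52°) = 1749 km.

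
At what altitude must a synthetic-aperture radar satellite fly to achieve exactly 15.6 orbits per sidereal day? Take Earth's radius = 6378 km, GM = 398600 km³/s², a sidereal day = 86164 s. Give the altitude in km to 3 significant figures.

Required period T = 86164 / 15.6 = 5523.3 s.
From T = 2π√(a³/μ): a = (μ T²/4π²)^(1/3) = (398600 × 5523.3² / 4π²)^(1/3) = 6753 km.
Altitude h = a − R = 6753 − 6378 = 375 km.

375 km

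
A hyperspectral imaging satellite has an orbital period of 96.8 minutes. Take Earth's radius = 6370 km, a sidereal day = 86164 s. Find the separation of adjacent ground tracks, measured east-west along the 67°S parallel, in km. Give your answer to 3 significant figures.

1050 km

T = 96.8 min = 5808.0 s.
Node shift per orbit = (5808.0/86164) × 360° = 24.27°.
Equatorial spacing = 24.27 × 111.2 km/° = 2698 km.
At 67° latitude, spacing = 2698 × cos(67°) = 1054 km.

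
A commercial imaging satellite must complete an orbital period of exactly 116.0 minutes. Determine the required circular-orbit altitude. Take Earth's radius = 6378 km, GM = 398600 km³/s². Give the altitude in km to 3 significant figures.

1500 km

T = 116.0 min = 6960.0 s.
From T = 2π√(a³/μ): a = (μ T²/4π²)^(1/3) = (398600 × 6960.0² / 4π²)^(1/3) = 7879 km.
Altitude h = a − R = 7879 − 6378 = 1501 km.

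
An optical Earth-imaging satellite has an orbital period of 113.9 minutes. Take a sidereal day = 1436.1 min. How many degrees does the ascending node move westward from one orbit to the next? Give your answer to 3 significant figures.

T = 113.9 min = 6834.0 s.
During one orbit Earth rotates (6834.0 / 86166) × 360° = 28.55°.

28.6°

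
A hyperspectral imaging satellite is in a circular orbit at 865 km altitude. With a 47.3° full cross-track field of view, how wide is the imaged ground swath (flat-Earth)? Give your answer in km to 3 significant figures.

758 km

Half-angle = 47.3°/2 = 23.65°.
Swath width ≈ 2h·tan(θ/2) = 2 × 865 × tan(23.65°) = 757.6 km.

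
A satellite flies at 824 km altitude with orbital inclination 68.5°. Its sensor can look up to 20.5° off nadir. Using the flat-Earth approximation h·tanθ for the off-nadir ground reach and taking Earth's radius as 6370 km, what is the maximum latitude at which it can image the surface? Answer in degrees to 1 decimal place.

For a prograde orbit the ground track reaches latitude ±i = ±68.5°.
Sensor half-swath on the ground ≈ 824·tan(20.5°) = 308 km = 2.77° of latitude.
Maximum observable latitude ≈ 68.5 + 2.77 = 71.3°.

71.3°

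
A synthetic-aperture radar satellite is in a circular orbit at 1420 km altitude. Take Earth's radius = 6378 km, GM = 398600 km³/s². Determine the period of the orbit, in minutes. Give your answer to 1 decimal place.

114.2 min

Semi-major axis a = 6378 + 1420 = 7798 km. Period T = 2π√(a³/μ) = 2π√(7798³/398600) = 6853.1 s = 114.22 min.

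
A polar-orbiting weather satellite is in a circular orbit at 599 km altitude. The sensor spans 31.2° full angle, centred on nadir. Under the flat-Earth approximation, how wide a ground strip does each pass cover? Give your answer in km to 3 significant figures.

Half-angle = 31.2°/2 = 15.6°.
Swath width ≈ 2h·tan(θ/2) = 2 × 599 × tan(15.6°) = 334.5 km.

334 km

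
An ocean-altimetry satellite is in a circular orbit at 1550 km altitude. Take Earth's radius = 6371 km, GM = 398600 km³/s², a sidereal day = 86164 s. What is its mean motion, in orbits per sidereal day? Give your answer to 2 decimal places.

12.28

Semi-major axis a = 6371 + 1550 = 7921 km. Period T = 2π√(a³/μ) = 2π√(7921³/398600) = 7015.9 s = 116.93 min.
Orbits per sidereal day = 86164 / 7015.9 = 12.281.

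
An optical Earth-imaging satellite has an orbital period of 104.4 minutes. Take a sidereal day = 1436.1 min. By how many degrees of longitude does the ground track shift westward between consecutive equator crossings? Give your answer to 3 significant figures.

T = 104.4 min = 6264.0 s.
During one orbit Earth rotates (6264.0 / 86166) × 360° = 26.17°.

26.2°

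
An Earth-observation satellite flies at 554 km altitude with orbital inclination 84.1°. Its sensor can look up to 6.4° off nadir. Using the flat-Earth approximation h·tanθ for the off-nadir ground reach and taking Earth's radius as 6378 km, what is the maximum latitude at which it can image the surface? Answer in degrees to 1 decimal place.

For a prograde orbit the ground track reaches latitude ±i = ±84.1°.
Sensor half-swath on the ground ≈ 554·tan(6.4°) = 62 km = 0.56° of latitude.
Maximum observable latitude ≈ 84.1 + 0.56 = 84.7°.

84.7°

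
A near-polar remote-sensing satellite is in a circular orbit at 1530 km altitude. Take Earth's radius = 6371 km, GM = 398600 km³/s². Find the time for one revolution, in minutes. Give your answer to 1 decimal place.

116.5 min

Semi-major axis a = 6371 + 1530 = 7901 km. Period T = 2π√(a³/μ) = 2π√(7901³/398600) = 6989.3 s = 116.49 min.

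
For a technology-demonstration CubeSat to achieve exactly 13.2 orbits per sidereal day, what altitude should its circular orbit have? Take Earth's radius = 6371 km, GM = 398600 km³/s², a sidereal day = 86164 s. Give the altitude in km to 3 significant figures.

Required period T = 86164 / 13.2 = 6527.6 s.
From T = 2π√(a³/μ): a = (μ T²/4π²)^(1/3) = (398600 × 6527.6² / 4π²)^(1/3) = 7549 km.
Altitude h = a − R = 7549 − 6371 = 1178 km.

1180 km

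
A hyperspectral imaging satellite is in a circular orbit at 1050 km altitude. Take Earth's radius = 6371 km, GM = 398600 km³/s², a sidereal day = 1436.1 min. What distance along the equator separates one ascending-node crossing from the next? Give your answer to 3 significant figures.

Semi-major axis a = 6371 + 1050 = 7421 km. Period T = 2π√(a³/μ) = 2π√(7421³/398600) = 6362.2 s = 106.04 min.
During one orbit Earth rotates (6362.2 / 86166) × 360° = 26.58°.
At the equator that is 26.58° × (2π·6371/360) km/° = 26.58 × 111.2 = 2956 km.

2960 km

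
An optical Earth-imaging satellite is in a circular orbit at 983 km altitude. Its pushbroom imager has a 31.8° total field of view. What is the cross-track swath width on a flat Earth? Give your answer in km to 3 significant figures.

Half-angle = 31.8°/2 = 15.9°.
Swath width ≈ 2h·tan(θ/2) = 2 × 983 × tan(15.9°) = 560.0 km.

560 km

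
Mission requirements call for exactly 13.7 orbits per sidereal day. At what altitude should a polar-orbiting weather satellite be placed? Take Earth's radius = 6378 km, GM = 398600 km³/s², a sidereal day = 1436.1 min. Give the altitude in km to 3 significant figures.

986 km

Required period T = 86166 / 13.7 = 6289.5 s.
From T = 2π√(a³/μ): a = (μ T²/4π²)^(1/3) = (398600 × 6289.5² / 4π²)^(1/3) = 7364 km.
Altitude h = a − R = 7364 − 6378 = 986 km.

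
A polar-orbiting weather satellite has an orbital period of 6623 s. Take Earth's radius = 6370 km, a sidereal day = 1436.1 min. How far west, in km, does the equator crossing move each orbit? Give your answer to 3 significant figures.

3080 km

During one orbit Earth rotates (6623.0 / 86166) × 360° = 27.67°.
At the equator that is 27.67° × (2π·6370/360) km/° = 27.67 × 111.2 = 3076 km.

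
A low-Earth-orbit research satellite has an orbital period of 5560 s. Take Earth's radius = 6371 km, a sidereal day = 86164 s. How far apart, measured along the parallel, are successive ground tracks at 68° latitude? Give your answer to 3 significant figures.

968 km

Node shift per orbit = (5560.0/86164) × 360° = 23.23°.
Equatorial spacing = 23.23 × 111.2 km/° = 2583 km.
At 68° latitude, spacing = 2583 × cos(68°) = 968 km.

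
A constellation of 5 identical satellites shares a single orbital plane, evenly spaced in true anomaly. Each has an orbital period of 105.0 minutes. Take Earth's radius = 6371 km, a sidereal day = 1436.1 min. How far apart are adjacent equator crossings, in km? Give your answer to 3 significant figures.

585 km

T = 105.0 min = 6300.0 s.
Single-satellite node shift = (6300.0/86166) × 360° = 26.32°.
With 5 satellites evenly phased, successive equator crossings are 26.32/5 = 5.264° apart.
That is 5.264 × 111.2 = 585 km at the equator.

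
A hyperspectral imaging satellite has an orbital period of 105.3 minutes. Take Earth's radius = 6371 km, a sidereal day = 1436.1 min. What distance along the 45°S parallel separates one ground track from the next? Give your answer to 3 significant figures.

T = 105.3 min = 6318.0 s.
Node shift per orbit = (6318.0/86166) × 360° = 26.40°.
Equatorial spacing = 26.40 × 111.2 km/° = 2935 km.
At 45° latitude, spacing = 2935 × cos(45°) = 2075 km.

2080 km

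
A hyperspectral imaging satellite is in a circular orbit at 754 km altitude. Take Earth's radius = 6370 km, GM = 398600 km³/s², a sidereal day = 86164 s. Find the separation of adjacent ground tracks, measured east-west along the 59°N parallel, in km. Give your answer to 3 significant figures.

1430 km

Semi-major axis a = 6370 + 754 = 7124 km. Period T = 2π√(a³/μ) = 2π√(7124³/398600) = 5984.1 s = 99.73 min.
Node shift per orbit = (5984.1/86164) × 360° = 25.00°.
Equatorial spacing = 25.00 × 111.2 km/° = 2780 km.
At 59° latitude, spacing = 2780 × cos(59°) = 1432 km.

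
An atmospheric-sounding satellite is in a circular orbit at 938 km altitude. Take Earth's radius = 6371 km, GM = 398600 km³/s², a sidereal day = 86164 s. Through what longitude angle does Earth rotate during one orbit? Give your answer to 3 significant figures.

26.0°

Semi-major axis a = 6371 + 938 = 7309 km. Period T = 2π√(a³/μ) = 2π√(7309³/398600) = 6218.7 s = 103.64 min.
During one orbit Earth rotates (6218.7 / 86164) × 360° = 25.98°.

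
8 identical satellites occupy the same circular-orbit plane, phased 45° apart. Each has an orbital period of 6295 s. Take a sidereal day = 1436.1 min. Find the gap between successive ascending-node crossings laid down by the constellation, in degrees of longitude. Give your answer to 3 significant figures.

Single-satellite node shift = (6295.0/86166) × 360° = 26.30°.
With 8 satellites evenly phased, successive equator crossings are 26.30/8 = 3.288° apart.

3.29°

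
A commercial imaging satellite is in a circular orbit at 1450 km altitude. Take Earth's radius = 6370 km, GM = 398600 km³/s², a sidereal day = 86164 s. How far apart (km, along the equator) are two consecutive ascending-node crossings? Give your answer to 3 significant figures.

3200 km

Semi-major axis a = 6370 + 1450 = 7820 km. Period T = 2π√(a³/μ) = 2π√(7820³/398600) = 6882.1 s = 114.70 min.
During one orbit Earth rotates (6882.1 / 86164) × 360° = 28.75°.
At the equator that is 28.75° × (2π·6370/360) km/° = 28.75 × 111.2 = 3197 km.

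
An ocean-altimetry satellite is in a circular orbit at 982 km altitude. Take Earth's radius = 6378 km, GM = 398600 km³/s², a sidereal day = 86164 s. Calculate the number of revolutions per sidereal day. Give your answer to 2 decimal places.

Semi-major axis a = 6378 + 982 = 7360 km. Period T = 2π√(a³/μ) = 2π√(7360³/398600) = 6283.9 s = 104.73 min.
Orbits per sidereal day = 86164 / 6283.9 = 13.712.

13.71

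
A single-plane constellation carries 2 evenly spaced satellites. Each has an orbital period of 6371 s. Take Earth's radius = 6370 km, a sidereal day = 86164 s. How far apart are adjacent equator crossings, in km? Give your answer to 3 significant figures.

Single-satellite node shift = (6371.0/86164) × 360° = 26.62°.
With 2 satellites evenly phased, successive equator crossings are 26.62/2 = 13.309° apart.
That is 13.309 × 111.2 = 1480 km at the equator.

1480 km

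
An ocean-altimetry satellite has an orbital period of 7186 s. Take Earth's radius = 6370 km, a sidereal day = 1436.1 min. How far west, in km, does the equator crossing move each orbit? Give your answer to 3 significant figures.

3340 km

During one orbit Earth rotates (7186.0 / 86166) × 360° = 30.02°.
At the equator that is 30.02° × (2π·6370/360) km/° = 30.02 × 111.2 = 3338 km.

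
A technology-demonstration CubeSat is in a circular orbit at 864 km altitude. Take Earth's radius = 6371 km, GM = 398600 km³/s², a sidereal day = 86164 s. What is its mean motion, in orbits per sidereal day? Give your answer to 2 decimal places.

Semi-major axis a = 6371 + 864 = 7235 km. Period T = 2π√(a³/μ) = 2π√(7235³/398600) = 6124.5 s = 102.07 min.
Orbits per sidereal day = 86164 / 6124.5 = 14.069.

14.07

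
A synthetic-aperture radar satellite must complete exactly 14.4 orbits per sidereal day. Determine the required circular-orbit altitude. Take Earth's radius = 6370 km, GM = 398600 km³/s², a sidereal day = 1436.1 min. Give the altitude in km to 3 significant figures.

Required period T = 86166 / 14.4 = 5983.8 s.
From T = 2π√(a³/μ): a = (μ T²/4π²)^(1/3) = (398600 × 5983.8² / 4π²)^(1/3) = 7124 km.
Altitude h = a − R = 7124 − 6370 = 754 km.

754 km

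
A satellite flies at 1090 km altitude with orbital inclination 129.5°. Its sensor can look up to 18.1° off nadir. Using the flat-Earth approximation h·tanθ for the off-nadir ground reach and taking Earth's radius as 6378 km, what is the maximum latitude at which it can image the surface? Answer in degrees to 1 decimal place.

53.7°

Retrograde orbit: the ground track reaches ±(180° − i) = ±(180 − 129.5) = ±50.5°.
Sensor half-swath on the ground ≈ 1090·tan(18.1°) = 356 km = 3.20° of latitude.
Maximum observable latitude ≈ 50.5 + 3.20 = 53.7°.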